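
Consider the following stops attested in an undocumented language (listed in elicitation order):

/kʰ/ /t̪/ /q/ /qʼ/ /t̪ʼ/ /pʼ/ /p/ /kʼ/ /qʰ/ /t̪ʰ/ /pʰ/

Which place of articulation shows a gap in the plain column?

velar

Plain: /p/ (bilabial), /t̪/ (dental), /q/ (uvular).
Aspirated: /pʰ/ (bilabial), /t̪ʰ/ (dental), /kʰ/ (velar), /qʰ/ (uvular).
Ejective: /pʼ/ (bilabial), /t̪ʼ/ (dental), /kʼ/ (velar), /qʼ/ (uvular).
Every place of articulation has a plain member except velar, where /k/ would be expected.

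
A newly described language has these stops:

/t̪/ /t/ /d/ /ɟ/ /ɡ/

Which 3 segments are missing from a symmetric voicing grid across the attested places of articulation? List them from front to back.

Voiceless: /t̪/ (dental), /t/ (alveolar).
Voiced: /d/ (alveolar), /ɟ/ (palatal), /ɡ/ (velar).
Gaps, from front to back: dental lacks voiced (/d̪/); palatal lacks voiceless (/c/); velar lacks voiceless (/k/).

/d̪/, /c/, /k/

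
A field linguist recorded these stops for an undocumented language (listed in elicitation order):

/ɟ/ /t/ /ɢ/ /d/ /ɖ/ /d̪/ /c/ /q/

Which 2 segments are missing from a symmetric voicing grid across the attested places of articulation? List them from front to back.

Voiceless: /t/ (alveolar), /c/ (palatal), /q/ (uvular).
Voiced: /d̪/ (dental), /d/ (alveolar), /ɖ/ (retroflex), /ɟ/ (palatal), /ɢ/ (uvular).
Gaps, from front to back: dental lacks voiceless (/t̪/); retroflex lacks voiceless (/ʈ/).

/t̪/, /ʈ/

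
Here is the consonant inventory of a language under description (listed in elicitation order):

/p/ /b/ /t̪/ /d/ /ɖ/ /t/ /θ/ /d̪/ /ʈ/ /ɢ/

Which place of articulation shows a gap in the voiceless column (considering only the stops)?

uvular

Voiceless: /p/ (bilabial), /t̪/ (dental), /t/ (alveolar), /ʈ/ (retroflex).
Voiced: /b/ (bilabial), /d̪/ (dental), /d/ (alveolar), /ɖ/ (retroflex), /ɢ/ (uvular).
Every place of articulation has a voiceless member except uvular, where /q/ would be expected.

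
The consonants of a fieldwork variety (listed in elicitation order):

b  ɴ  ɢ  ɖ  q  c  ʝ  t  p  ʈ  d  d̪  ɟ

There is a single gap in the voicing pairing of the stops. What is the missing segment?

Voiceless: /p/ (bilabial), /t/ (alveolar), /ʈ/ (retroflex), /c/ (palatal), /q/ (uvular).
Voiced: /b/ (bilabial), /d̪/ (dental), /d/ (alveolar), /ɖ/ (retroflex), /ɟ/ (palatal), /ɢ/ (uvular).
The dental row has no voiceless member, so the gap is the voiceless dental stop /t̪/.

/t̪/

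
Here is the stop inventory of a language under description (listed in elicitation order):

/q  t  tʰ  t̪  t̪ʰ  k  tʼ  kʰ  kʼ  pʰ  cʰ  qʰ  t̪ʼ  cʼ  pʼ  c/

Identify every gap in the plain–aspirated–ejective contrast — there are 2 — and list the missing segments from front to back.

/p/, /qʼ/

Plain: /t̪/ (dental), /t/ (alveolar), /c/ (palatal), /k/ (velar), /q/ (uvular).
Aspirated: /pʰ/ (bilabial), /t̪ʰ/ (dental), /tʰ/ (alveolar), /cʰ/ (palatal), /kʰ/ (velar), /qʰ/ (uvular).
Ejective: /pʼ/ (bilabial), /t̪ʼ/ (dental), /tʼ/ (alveolar), /cʼ/ (palatal), /kʼ/ (velar).
Gaps, from front to back: bilabial lacks plain (/p/); uvular lacks ejective (/qʼ/).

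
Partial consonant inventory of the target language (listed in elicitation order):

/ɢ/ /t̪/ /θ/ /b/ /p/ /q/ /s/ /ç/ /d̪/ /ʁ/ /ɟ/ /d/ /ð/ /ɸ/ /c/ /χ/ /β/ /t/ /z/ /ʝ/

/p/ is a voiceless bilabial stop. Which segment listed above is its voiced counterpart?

/b/

The voiced counterpart is a voiced bilabial stop — in this inventory, /b/.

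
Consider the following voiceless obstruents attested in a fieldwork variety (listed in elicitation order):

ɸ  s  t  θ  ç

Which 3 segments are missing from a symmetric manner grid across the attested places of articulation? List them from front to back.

place of articulation  stop      fricative
bilabial          —         ɸ       
dental            —         θ       
alveolar          t         s       
palatal           —         ç       
Gaps, from front to back: bilabial lacks stop (/p/); dental lacks stop (/t̪/); palatal lacks stop (/c/).

/p/, /t̪/, /c/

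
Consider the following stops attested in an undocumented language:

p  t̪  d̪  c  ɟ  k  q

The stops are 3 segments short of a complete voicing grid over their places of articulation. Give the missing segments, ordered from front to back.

/b/, /ɡ/, /ɢ/

Voiceless: /p/ (bilabial), /t̪/ (dental), /c/ (palatal), /k/ (velar), /q/ (uvular).
Voiced: /d̪/ (dental), /ɟ/ (palatal).
Gaps, from front to back: bilabial lacks voiced (/b/); velar lacks voiced (/ɡ/); uvular lacks voiced (/ɢ/).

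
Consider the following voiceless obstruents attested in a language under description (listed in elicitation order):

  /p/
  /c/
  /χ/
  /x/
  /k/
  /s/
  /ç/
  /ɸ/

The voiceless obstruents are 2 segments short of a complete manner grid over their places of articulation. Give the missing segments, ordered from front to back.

place of articulation  stop      fricative
bilabial          p         ɸ       
alveolar          —         s       
palatal           c         ç       
velar             k         x       
uvular            —         χ       
Gaps, from front to back: alveolar lacks stop (/t/); uvular lacks stop (/q/).

/t/, /q/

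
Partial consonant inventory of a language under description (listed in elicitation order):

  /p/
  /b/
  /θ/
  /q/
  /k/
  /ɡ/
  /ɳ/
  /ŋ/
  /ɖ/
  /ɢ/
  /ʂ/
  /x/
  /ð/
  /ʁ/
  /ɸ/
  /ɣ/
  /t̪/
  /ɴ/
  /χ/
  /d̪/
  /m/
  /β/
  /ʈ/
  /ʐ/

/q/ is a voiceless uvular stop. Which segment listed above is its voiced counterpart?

The voiced counterpart is a voiced uvular stop — in this inventory, /ɢ/.

/ɢ/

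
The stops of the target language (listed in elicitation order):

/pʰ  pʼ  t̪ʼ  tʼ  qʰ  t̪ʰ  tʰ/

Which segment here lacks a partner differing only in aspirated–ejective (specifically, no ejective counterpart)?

/qʰ/

Bilabial: /pʰ/ ~ /pʼ/
Dental: /t̪ʰ/ ~ /t̪ʼ/
Alveolar: /tʰ/ ~ /tʼ/
Uvular: only /qʰ/ (aspirated); no ejective partner.
So /qʰ/ is the unpaired segment.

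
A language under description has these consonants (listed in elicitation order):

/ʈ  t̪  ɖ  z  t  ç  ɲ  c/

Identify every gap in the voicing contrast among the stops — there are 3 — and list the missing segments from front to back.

Voiceless: /t̪/ (dental), /t/ (alveolar), /ʈ/ (retroflex), /c/ (palatal).
Voiced: /ɖ/ (retroflex).
Gaps, from front to back: dental lacks voiced (/d̪/); alveolar lacks voiced (/d/); palatal lacks voiced (/ɟ/).

/d̪/, /d/, /ɟ/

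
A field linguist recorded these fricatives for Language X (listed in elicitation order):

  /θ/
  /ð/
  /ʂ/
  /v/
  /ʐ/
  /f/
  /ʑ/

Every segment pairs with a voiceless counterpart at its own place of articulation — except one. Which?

/ʑ/

Labiodental: /f/ ~ /v/
Dental: /θ/ ~ /ð/
Retroflex: /ʂ/ ~ /ʐ/
Alveolo-palatal: only /ʑ/ (voiced); no voiceless partner.
So /ʑ/ is the unpaired segment.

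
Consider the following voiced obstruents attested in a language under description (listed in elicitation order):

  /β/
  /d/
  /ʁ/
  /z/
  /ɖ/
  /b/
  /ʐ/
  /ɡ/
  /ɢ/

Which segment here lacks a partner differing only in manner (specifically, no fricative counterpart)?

Bilabial: /b/ ~ /β/
Alveolar: /d/ ~ /z/
Retroflex: /ɖ/ ~ /ʐ/
Uvular: /ɢ/ ~ /ʁ/
Velar: only /ɡ/ (stop); no fricative partner.
So /ɡ/ is the unpaired segment.

/ɡ/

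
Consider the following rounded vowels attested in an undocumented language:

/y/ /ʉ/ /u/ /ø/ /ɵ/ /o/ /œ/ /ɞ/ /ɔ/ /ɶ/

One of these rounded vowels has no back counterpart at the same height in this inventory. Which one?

/ɶ/

High: /y/ ~ /ʉ/ ~ /u/
High-mid: /ø/ ~ /ɵ/ ~ /o/
Low-mid: /œ/ ~ /ɞ/ ~ /ɔ/
Low: only /ɶ/ (front); no back partner.
So /ɶ/ is the unpaired segment.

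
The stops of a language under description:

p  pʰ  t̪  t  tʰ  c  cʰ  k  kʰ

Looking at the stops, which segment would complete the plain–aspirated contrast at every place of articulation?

bilabial: plain /p/, aspirated /pʰ/.
dental: plain /t̪/, aspirated —.
alveolar: plain /t/, aspirated /tʰ/.
palatal: plain /c/, aspirated /cʰ/.
velar: plain /k/, aspirated /kʰ/.
The dental row has no aspirated member, so the gap is the aspirated dental stop /t̪ʰ/.

/t̪ʰ/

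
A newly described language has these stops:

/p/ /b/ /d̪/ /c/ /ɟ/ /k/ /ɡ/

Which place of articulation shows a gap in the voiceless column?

bilabial: voiceless /p/, voiced /b/.
dental: voiceless —, voiced /d̪/.
palatal: voiceless /c/, voiced /ɟ/.
velar: voiceless /k/, voiced /ɡ/.
Every place of articulation has a voiceless member except dental, where /t̪/ would be expected.

dental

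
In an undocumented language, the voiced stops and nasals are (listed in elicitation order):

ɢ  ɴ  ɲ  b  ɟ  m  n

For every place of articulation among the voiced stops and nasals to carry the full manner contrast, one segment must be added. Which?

/d/

Oral stop: /b/ (bilabial), /ɟ/ (palatal), /ɢ/ (uvular).
Nasal: /m/ (bilabial), /n/ (alveolar), /ɲ/ (palatal), /ɴ/ (uvular).
The alveolar row has no oral stop member, so the gap is the alveolar oral stop /d/.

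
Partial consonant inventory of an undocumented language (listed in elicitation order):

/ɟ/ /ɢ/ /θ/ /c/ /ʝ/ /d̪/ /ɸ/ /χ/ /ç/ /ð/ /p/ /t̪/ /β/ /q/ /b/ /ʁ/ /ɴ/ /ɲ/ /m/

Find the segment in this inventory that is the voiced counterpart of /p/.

/b/

/p/ is a voiceless bilabial stop.
The voiced counterpart is a voiced bilabial stop — in this inventory, /b/.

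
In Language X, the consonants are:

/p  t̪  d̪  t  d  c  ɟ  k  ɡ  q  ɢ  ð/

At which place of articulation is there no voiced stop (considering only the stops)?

place of articulation  voiceless  voiced  
bilabial          p         —       
dental            t̪        d̪      
alveolar          t         d       
palatal           c         ɟ       
velar             k         ɡ       
uvular            q         ɢ       
Every place of articulation has a voiced member except bilabial, where /b/ would be expected.

bilabial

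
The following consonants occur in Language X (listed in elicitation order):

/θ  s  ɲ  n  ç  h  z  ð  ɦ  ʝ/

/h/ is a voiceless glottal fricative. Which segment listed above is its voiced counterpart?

The voiced counterpart is a voiced glottal fricative — in this inventory, /ɦ/.

/ɦ/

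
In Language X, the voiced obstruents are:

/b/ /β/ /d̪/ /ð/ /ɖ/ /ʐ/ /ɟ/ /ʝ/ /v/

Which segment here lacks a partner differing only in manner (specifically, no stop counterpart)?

/v/

Bilabial: /b/ ~ /β/
Dental: /d̪/ ~ /ð/
Retroflex: /ɖ/ ~ /ʐ/
Palatal: /ɟ/ ~ /ʝ/
Labiodental: only /v/ (fricative); no stop partner.
So /v/ is the unpaired segment.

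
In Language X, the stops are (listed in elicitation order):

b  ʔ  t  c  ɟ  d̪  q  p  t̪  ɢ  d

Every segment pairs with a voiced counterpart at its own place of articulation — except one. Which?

Bilabial: /p/ ~ /b/
Dental: /t̪/ ~ /d̪/
Alveolar: /t/ ~ /d/
Palatal: /c/ ~ /ɟ/
Uvular: /q/ ~ /ɢ/
Glottal: only /ʔ/ (voiceless); no voiced partner.
So /ʔ/ is the unpaired segment.

/ʔ/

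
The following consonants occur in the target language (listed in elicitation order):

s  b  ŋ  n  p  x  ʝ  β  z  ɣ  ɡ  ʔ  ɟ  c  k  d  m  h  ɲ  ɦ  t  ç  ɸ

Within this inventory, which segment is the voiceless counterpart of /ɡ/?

/ɡ/ is a voiced velar stop.
The voiceless counterpart is a voiceless velar stop — in this inventory, /k/.

/k/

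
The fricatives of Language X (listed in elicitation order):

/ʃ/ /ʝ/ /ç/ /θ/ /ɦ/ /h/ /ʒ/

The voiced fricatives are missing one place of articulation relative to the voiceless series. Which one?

place of articulation  voiceless  voiced  
dental            θ         —       
postalveolar      ʃ         ʒ       
palatal           ç         ʝ       
glottal           h         ɦ       
Every place of articulation has a voiced member except dental, where /ð/ would be expected.

dental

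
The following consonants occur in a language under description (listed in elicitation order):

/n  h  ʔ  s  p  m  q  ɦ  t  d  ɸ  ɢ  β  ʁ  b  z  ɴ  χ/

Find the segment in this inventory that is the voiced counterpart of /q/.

/ɢ/

/q/ is a voiceless uvular stop.
The voiced counterpart is a voiced uvular stop — in this inventory, /ɢ/.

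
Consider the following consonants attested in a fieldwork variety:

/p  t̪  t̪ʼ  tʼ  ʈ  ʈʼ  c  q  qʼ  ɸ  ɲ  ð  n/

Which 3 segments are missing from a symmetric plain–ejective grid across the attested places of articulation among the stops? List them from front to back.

bilabial: plain /p/, ejective —.
dental: plain /t̪/, ejective /t̪ʼ/.
alveolar: plain —, ejective /tʼ/.
retroflex: plain /ʈ/, ejective /ʈʼ/.
palatal: plain /c/, ejective —.
uvular: plain /q/, ejective /qʼ/.
Gaps, from front to back: bilabial lacks ejective (/pʼ/); alveolar lacks plain (/t/); palatal lacks ejective (/cʼ/).

/pʼ/, /t/, /cʼ/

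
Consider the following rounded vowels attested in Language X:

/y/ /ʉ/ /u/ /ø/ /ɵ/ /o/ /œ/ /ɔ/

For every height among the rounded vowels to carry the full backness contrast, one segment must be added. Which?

/ɞ/

Front: /y/ (high), /ø/ (high-mid), /œ/ (low-mid).
Central: /ʉ/ (high), /ɵ/ (high-mid).
Back: /u/ (high), /o/ (high-mid), /ɔ/ (low-mid).
The low-mid row has no central member, so the gap is the low-mid central rounded vowel /ɞ/.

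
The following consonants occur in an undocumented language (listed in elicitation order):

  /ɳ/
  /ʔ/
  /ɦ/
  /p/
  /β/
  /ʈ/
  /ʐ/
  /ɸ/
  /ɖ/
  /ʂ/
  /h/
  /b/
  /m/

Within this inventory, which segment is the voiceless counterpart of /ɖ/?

/ʈ/

/ɖ/ is a voiced retroflex stop.
The voiceless counterpart is a voiceless retroflex stop — in this inventory, /ʈ/.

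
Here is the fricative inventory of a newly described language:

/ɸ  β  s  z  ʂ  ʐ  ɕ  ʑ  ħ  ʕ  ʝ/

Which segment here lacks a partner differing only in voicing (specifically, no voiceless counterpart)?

Bilabial: /ɸ/ ~ /β/
Alveolar: /s/ ~ /z/
Retroflex: /ʂ/ ~ /ʐ/
Alveolo-palatal: /ɕ/ ~ /ʑ/
Pharyngeal: /ħ/ ~ /ʕ/
Palatal: only /ʝ/ (voiced); no voiceless partner.
So /ʝ/ is the unpaired segment.

/ʝ/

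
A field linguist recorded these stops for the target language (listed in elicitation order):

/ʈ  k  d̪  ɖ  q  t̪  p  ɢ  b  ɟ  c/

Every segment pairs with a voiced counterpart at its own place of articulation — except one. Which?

Bilabial: /p/ ~ /b/
Dental: /t̪/ ~ /d̪/
Retroflex: /ʈ/ ~ /ɖ/
Palatal: /c/ ~ /ɟ/
Uvular: /q/ ~ /ɢ/
Velar: only /k/ (voiceless); no voiced partner.
So /k/ is the unpaired segment.

/k/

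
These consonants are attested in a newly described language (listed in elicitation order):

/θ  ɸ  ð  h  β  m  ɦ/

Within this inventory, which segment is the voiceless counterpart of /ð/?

/ð/ is a voiced dental fricative.
The voiceless counterpart is a voiceless dental fricative — in this inventory, /θ/.

/θ/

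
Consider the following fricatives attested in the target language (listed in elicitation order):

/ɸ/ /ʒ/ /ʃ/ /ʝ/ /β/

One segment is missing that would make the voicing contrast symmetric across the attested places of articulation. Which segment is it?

bilabial: voiceless /ɸ/, voiced /β/.
postalveolar: voiceless /ʃ/, voiced /ʒ/.
palatal: voiceless —, voiced /ʝ/.
The palatal row has no voiceless member, so the gap is the voiceless palatal fricative /ç/.

/ç/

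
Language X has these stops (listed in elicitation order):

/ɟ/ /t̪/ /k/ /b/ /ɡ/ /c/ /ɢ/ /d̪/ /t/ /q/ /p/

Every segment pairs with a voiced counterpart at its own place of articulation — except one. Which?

/t/

Bilabial: /p/ ~ /b/
Dental: /t̪/ ~ /d̪/
Palatal: /c/ ~ /ɟ/
Velar: /k/ ~ /ɡ/
Uvular: /q/ ~ /ɢ/
Alveolar: only /t/ (voiceless); no voiced partner.
So /t/ is the unpaired segment.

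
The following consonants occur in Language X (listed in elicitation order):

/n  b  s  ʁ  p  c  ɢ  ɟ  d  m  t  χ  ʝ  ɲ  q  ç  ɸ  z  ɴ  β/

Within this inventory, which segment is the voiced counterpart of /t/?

/t/ is a voiceless alveolar stop.
The voiced counterpart is a voiced alveolar stop — in this inventory, /d/.

/d/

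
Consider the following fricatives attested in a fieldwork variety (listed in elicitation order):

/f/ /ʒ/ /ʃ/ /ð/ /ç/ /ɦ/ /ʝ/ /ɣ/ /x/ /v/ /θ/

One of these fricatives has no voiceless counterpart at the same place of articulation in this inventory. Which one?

/ɦ/

Labiodental: /f/ ~ /v/
Dental: /θ/ ~ /ð/
Postalveolar: /ʃ/ ~ /ʒ/
Palatal: /ç/ ~ /ʝ/
Velar: /x/ ~ /ɣ/
Glottal: only /ɦ/ (voiced); no voiceless partner.
So /ɦ/ is the unpaired segment.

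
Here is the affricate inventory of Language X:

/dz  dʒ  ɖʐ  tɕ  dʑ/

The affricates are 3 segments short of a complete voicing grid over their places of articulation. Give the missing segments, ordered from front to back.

/ts/, /tʃ/, /ʈʂ/

place of articulation  voiceless  voiced  
alveolar          —         dz      
postalveolar      —         dʒ      
retroflex         —         ɖʐ      
alveolo-palatal   tɕ        dʑ      
Gaps, from front to back: alveolar lacks voiceless (/ts/); postalveolar lacks voiceless (/tʃ/); retroflex lacks voiceless (/ʈʂ/).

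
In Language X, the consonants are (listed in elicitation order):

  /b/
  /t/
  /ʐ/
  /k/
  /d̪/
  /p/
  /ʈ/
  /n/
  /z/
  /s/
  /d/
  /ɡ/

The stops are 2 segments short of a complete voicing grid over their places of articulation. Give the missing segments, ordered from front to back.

/t̪/, /ɖ/

Voiceless: /p/ (bilabial), /t/ (alveolar), /ʈ/ (retroflex), /k/ (velar).
Voiced: /b/ (bilabial), /d̪/ (dental), /d/ (alveolar), /ɡ/ (velar).
Gaps, from front to back: dental lacks voiceless (/t̪/); retroflex lacks voiced (/ɖ/).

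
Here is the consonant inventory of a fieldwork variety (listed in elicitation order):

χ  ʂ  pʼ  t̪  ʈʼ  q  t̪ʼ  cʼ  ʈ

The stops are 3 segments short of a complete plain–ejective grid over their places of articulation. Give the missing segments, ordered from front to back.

/p/, /c/, /qʼ/

Plain: /t̪/ (dental), /ʈ/ (retroflex), /q/ (uvular).
Ejective: /pʼ/ (bilabial), /t̪ʼ/ (dental), /ʈʼ/ (retroflex), /cʼ/ (palatal).
Gaps, from front to back: bilabial lacks plain (/p/); palatal lacks plain (/c/); uvular lacks ejective (/qʼ/).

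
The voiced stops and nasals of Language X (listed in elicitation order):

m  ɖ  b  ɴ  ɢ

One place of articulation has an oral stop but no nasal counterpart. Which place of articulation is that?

retroflex

bilabial: oral stop /b/, nasal /m/.
retroflex: oral stop /ɖ/, nasal —.
uvular: oral stop /ɢ/, nasal /ɴ/.
Every place of articulation has a nasal member except retroflex, where /ɳ/ would be expected.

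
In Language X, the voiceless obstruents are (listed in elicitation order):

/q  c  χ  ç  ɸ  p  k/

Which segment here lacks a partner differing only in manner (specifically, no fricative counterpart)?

Bilabial: /p/ ~ /ɸ/
Palatal: /c/ ~ /ç/
Uvular: /q/ ~ /χ/
Velar: only /k/ (stop); no fricative partner.
So /k/ is the unpaired segment.

/k/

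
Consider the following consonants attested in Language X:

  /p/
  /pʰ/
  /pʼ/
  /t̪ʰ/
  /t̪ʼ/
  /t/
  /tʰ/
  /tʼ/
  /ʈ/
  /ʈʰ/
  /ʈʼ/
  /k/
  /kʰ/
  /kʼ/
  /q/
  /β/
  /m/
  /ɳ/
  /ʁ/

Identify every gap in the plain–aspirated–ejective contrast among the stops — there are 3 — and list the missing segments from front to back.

place of articulation  plain     aspirated  ejective
bilabial          p         pʰ        pʼ      
dental            —         t̪ʰ       t̪ʼ     
alveolar          t         tʰ        tʼ      
retroflex         ʈ         ʈʰ        ʈʼ      
velar             k         kʰ        kʼ      
uvular            q         —         —       
Gaps, from front to back: dental lacks plain (/t̪/); uvular lacks aspirated (/qʰ/); uvular lacks ejective (/qʼ/).

/t̪/, /qʰ/, /qʼ/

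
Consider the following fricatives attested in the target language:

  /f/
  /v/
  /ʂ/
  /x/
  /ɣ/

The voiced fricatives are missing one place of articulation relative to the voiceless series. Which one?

retroflex

place of articulation  voiceless  voiced  
labiodental       f         v       
retroflex         ʂ         —       
velar             x         ɣ       
Every place of articulation has a voiced member except retroflex, where /ʐ/ would be expected.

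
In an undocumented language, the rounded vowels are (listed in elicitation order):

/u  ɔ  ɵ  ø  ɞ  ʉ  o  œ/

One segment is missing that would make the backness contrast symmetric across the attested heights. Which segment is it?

/y/

Front: /ø/ (high-mid), /œ/ (low-mid).
Central: /ʉ/ (high), /ɵ/ (high-mid), /ɞ/ (low-mid).
Back: /u/ (high), /o/ (high-mid), /ɔ/ (low-mid).
The high row has no front member, so the gap is the high front rounded vowel /y/.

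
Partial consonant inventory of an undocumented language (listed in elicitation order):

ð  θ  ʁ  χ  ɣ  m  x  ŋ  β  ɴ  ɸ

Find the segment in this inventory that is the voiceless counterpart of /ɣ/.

/x/

/ɣ/ is a voiced velar fricative.
The voiceless counterpart is a voiceless velar fricative — in this inventory, /x/.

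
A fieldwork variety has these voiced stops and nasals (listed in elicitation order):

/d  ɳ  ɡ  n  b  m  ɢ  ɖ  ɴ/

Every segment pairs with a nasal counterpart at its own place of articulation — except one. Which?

Bilabial: /b/ ~ /m/
Alveolar: /d/ ~ /n/
Retroflex: /ɖ/ ~ /ɳ/
Uvular: /ɢ/ ~ /ɴ/
Velar: only /ɡ/ (oral stop); no nasal partner.
So /ɡ/ is the unpaired segment.

/ɡ/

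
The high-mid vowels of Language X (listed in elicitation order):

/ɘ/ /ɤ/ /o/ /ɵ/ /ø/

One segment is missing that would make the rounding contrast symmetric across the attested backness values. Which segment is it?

Unrounded: /ɘ/ (central), /ɤ/ (back).
Rounded: /ø/ (front), /ɵ/ (central), /o/ (back).
The front row has no unrounded member, so the gap is the front unrounded vowel /e/.

/e/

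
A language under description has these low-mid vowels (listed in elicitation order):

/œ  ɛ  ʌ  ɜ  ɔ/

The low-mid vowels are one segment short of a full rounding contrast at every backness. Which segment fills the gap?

backness          unrounded  rounded 
front             ɛ         œ       
central           ɜ         —       
back              ʌ         ɔ       
The central row has no rounded member, so the gap is the central rounded vowel /ɞ/.

/ɞ/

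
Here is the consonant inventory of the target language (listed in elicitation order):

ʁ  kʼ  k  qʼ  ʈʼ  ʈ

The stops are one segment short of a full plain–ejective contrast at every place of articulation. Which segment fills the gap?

/q/

retroflex: plain /ʈ/, ejective /ʈʼ/.
velar: plain /k/, ejective /kʼ/.
uvular: plain —, ejective /qʼ/.
The uvular row has no plain member, so the gap is the plain uvular stop /q/.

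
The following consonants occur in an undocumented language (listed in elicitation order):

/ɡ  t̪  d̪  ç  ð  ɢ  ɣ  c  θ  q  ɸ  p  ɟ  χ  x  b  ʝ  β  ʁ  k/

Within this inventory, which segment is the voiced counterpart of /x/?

/x/ is a voiceless velar fricative.
The voiced counterpart is a voiced velar fricative — in this inventory, /ɣ/.

/ɣ/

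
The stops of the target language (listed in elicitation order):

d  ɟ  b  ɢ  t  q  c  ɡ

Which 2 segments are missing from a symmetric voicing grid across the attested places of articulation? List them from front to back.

/p/, /k/

place of articulation  voiceless  voiced  
bilabial          —         b       
alveolar          t         d       
palatal           c         ɟ       
velar             —         ɡ       
uvular            q         ɢ       
Gaps, from front to back: bilabial lacks voiceless (/p/); velar lacks voiceless (/k/).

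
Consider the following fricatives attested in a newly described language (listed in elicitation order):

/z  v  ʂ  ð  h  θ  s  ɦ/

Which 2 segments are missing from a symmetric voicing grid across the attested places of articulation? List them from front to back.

labiodental: voiceless —, voiced /v/.
dental: voiceless /θ/, voiced /ð/.
alveolar: voiceless /s/, voiced /z/.
retroflex: voiceless /ʂ/, voiced —.
glottal: voiceless /h/, voiced /ɦ/.
Gaps, from front to back: labiodental lacks voiceless (/f/); retroflex lacks voiced (/ʐ/).

/f/, /ʐ/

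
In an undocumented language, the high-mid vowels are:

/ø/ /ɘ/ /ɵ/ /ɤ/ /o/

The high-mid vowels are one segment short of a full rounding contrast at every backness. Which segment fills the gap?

front: unrounded —, rounded /ø/.
central: unrounded /ɘ/, rounded /ɵ/.
back: unrounded /ɤ/, rounded /o/.
The front row has no unrounded member, so the gap is the front unrounded vowel /e/.

/e/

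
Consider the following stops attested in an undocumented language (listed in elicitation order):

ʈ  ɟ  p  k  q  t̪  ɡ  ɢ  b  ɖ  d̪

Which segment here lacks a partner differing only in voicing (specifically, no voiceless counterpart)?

/ɟ/

Bilabial: /p/ ~ /b/
Dental: /t̪/ ~ /d̪/
Retroflex: /ʈ/ ~ /ɖ/
Velar: /k/ ~ /ɡ/
Uvular: /q/ ~ /ɢ/
Palatal: only /ɟ/ (voiced); no voiceless partner.
So /ɟ/ is the unpaired segment.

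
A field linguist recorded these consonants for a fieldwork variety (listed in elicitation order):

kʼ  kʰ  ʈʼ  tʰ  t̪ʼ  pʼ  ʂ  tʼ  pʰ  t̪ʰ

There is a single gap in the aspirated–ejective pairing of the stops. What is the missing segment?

/ʈʰ/

Aspirated: /pʰ/ (bilabial), /t̪ʰ/ (dental), /tʰ/ (alveolar), /kʰ/ (velar).
Ejective: /pʼ/ (bilabial), /t̪ʼ/ (dental), /tʼ/ (alveolar), /ʈʼ/ (retroflex), /kʼ/ (velar).
The retroflex row has no aspirated member, so the gap is the aspirated retroflex stop /ʈʰ/.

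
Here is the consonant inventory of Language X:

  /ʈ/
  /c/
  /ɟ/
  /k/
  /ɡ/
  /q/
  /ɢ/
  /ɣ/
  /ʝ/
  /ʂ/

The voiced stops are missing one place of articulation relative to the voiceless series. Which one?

retroflex

place of articulation  voiceless  voiced  
retroflex         ʈ         —       
palatal           c         ɟ       
velar             k         ɡ       
uvular            q         ɢ       
Every place of articulation has a voiced member except retroflex, where /ɖ/ would be expected.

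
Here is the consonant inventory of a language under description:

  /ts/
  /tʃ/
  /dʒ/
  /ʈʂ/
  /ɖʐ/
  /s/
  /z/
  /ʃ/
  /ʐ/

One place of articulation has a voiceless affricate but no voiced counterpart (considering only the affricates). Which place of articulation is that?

place of articulation  voiceless  voiced  
alveolar          ts        —       
postalveolar      tʃ        dʒ      
retroflex         ʈʂ        ɖʐ      
Every place of articulation has a voiced member except alveolar, where /dz/ would be expected.

alveolar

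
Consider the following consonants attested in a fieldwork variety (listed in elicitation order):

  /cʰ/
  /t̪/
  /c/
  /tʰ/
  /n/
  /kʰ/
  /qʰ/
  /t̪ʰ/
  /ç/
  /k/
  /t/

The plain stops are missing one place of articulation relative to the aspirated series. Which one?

uvular

Plain: /t̪/ (dental), /t/ (alveolar), /c/ (palatal), /k/ (velar).
Aspirated: /t̪ʰ/ (dental), /tʰ/ (alveolar), /cʰ/ (palatal), /kʰ/ (velar), /qʰ/ (uvular).
Every place of articulation has a plain member except uvular, where /q/ would be expected.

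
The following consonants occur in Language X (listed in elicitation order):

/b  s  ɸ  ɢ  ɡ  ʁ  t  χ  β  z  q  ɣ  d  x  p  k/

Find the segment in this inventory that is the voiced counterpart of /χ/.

/χ/ is a voiceless uvular fricative.
The voiced counterpart is a voiced uvular fricative — in this inventory, /ʁ/.

/ʁ/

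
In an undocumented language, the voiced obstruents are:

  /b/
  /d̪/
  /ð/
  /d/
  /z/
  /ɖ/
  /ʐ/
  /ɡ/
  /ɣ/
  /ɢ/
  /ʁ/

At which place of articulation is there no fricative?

bilabial

bilabial: stop /b/, fricative —.
dental: stop /d̪/, fricative /ð/.
alveolar: stop /d/, fricative /z/.
retroflex: stop /ɖ/, fricative /ʐ/.
velar: stop /ɡ/, fricative /ɣ/.
uvular: stop /ɢ/, fricative /ʁ/.
Every place of articulation has a fricative member except bilabial, where /β/ would be expected.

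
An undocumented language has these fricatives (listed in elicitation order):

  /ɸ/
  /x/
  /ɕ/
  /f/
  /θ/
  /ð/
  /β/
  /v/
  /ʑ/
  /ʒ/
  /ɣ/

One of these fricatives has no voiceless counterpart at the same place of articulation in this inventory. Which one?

Bilabial: /ɸ/ ~ /β/
Labiodental: /f/ ~ /v/
Dental: /θ/ ~ /ð/
Alveolo-palatal: /ɕ/ ~ /ʑ/
Velar: /x/ ~ /ɣ/
Postalveolar: only /ʒ/ (voiced); no voiceless partner.
So /ʒ/ is the unpaired segment.

/ʒ/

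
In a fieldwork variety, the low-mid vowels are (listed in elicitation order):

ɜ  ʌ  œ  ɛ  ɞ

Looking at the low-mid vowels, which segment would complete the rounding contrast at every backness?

backness          unrounded  rounded 
front             ɛ         œ       
central           ɜ         ɞ       
back              ʌ         —       
The back row has no rounded member, so the gap is the back rounded vowel /ɔ/.

/ɔ/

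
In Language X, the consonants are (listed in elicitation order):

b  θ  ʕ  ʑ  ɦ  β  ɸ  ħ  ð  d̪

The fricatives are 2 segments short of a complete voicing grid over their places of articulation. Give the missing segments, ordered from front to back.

/ɕ/, /h/

place of articulation  voiceless  voiced  
bilabial          ɸ         β       
dental            θ         ð       
alveolo-palatal   —         ʑ       
pharyngeal        ħ         ʕ       
glottal           —         ɦ       
Gaps, from front to back: alveolo-palatal lacks voiceless (/ɕ/); glottal lacks voiceless (/h/).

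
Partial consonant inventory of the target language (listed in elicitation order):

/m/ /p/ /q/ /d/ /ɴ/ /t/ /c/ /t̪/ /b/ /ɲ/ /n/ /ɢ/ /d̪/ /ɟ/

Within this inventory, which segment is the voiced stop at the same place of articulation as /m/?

/b/

/m/ is a bilabial nasal.
The voiced stop at the same place is a voiced bilabial stop — in this inventory, /b/.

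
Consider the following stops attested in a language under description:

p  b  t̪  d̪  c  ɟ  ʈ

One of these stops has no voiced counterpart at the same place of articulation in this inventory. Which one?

Bilabial: /p/ ~ /b/
Dental: /t̪/ ~ /d̪/
Palatal: /c/ ~ /ɟ/
Retroflex: only /ʈ/ (voiceless); no voiced partner.
So /ʈ/ is the unpaired segment.

/ʈ/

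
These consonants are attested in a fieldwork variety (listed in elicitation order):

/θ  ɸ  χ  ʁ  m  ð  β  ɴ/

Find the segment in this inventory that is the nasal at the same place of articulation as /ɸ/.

/m/

/ɸ/ is a voiceless bilabial fricative.
The nasal at the same place is a bilabial nasal — in this inventory, /m/.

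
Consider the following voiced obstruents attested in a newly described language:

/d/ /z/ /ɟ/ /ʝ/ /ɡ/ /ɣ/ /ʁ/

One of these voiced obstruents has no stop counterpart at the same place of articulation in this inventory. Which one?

Alveolar: /d/ ~ /z/
Palatal: /ɟ/ ~ /ʝ/
Velar: /ɡ/ ~ /ɣ/
Uvular: only /ʁ/ (fricative); no stop partner.
So /ʁ/ is the unpaired segment.

/ʁ/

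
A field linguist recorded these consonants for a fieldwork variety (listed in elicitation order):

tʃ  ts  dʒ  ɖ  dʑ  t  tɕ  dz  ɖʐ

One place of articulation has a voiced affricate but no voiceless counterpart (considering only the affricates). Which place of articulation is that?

retroflex

Voiceless: /ts/ (alveolar), /tʃ/ (postalveolar), /tɕ/ (alveolo-palatal).
Voiced: /dz/ (alveolar), /dʒ/ (postalveolar), /ɖʐ/ (retroflex), /dʑ/ (alveolo-palatal).
Every place of articulation has a voiceless member except retroflex, where /ʈʂ/ would be expected.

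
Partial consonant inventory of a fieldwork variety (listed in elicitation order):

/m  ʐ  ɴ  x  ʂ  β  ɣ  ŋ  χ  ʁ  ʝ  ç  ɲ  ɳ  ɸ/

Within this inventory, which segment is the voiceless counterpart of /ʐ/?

/ʐ/ is a voiced retroflex fricative.
The voiceless counterpart is a voiceless retroflex fricative — in this inventory, /ʂ/.

/ʂ/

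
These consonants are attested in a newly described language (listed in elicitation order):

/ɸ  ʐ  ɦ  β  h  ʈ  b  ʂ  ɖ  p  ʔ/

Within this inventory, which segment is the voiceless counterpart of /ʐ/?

/ʂ/

/ʐ/ is a voiced retroflex fricative.
The voiceless counterpart is a voiceless retroflex fricative — in this inventory, /ʂ/.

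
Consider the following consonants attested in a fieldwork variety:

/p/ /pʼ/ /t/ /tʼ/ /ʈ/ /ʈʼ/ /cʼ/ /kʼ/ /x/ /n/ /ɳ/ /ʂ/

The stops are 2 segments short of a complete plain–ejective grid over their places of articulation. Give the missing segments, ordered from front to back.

place of articulation  plain     ejective
bilabial          p         pʼ      
alveolar          t         tʼ      
retroflex         ʈ         ʈʼ      
palatal           —         cʼ      
velar             —         kʼ      
Gaps, from front to back: palatal lacks plain (/c/); velar lacks plain (/k/).

/c/, /k/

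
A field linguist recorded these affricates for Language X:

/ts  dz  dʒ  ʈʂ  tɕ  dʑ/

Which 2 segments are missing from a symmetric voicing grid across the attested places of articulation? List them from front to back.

/tʃ/, /ɖʐ/

alveolar: voiceless /ts/, voiced /dz/.
postalveolar: voiceless —, voiced /dʒ/.
retroflex: voiceless /ʈʂ/, voiced —.
alveolo-palatal: voiceless /tɕ/, voiced /dʑ/.
Gaps, from front to back: postalveolar lacks voiceless (/tʃ/); retroflex lacks voiced (/ɖʐ/).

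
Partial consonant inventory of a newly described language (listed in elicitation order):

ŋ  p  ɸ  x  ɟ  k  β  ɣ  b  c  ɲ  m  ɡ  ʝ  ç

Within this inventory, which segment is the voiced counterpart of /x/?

/ɣ/

/x/ is a voiceless velar fricative.
The voiced counterpart is a voiced velar fricative — in this inventory, /ɣ/.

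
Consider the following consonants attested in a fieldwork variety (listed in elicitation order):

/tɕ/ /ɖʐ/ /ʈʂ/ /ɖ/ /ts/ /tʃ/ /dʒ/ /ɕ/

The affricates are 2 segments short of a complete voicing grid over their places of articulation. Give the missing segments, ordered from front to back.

alveolar: voiceless /ts/, voiced —.
postalveolar: voiceless /tʃ/, voiced /dʒ/.
retroflex: voiceless /ʈʂ/, voiced /ɖʐ/.
alveolo-palatal: voiceless /tɕ/, voiced —.
Gaps, from front to back: alveolar lacks voiced (/dz/); alveolo-palatal lacks voiced (/dʑ/).

/dz/, /dʑ/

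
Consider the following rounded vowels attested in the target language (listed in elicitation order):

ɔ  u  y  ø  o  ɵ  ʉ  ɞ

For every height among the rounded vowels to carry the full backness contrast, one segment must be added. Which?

height            front     central   back    
high              y         ʉ         u       
high-mid          ø         ɵ         o       
low-mid           —         ɞ         ɔ       
The low-mid row has no front member, so the gap is the low-mid front rounded vowel /œ/.

/œ/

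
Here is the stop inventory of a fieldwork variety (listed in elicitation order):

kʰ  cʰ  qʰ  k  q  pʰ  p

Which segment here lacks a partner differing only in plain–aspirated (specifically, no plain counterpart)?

/cʰ/

Bilabial: /p/ ~ /pʰ/
Velar: /k/ ~ /kʰ/
Uvular: /q/ ~ /qʰ/
Palatal: only /cʰ/ (aspirated); no plain partner.
So /cʰ/ is the unpaired segment.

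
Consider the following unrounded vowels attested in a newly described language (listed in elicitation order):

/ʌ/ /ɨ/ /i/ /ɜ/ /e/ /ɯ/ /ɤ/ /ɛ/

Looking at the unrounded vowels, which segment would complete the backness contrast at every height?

Front: /i/ (high), /e/ (high-mid), /ɛ/ (low-mid).
Central: /ɨ/ (high), /ɜ/ (low-mid).
Back: /ɯ/ (high), /ɤ/ (high-mid), /ʌ/ (low-mid).
The high-mid row has no central member, so the gap is the high-mid central unrounded vowel /ɘ/.

/ɘ/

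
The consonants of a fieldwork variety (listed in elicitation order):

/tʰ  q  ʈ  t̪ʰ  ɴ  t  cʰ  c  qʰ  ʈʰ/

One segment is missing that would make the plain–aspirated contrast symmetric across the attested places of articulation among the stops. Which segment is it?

/t̪/

Plain: /t/ (alveolar), /ʈ/ (retroflex), /c/ (palatal), /q/ (uvular).
Aspirated: /t̪ʰ/ (dental), /tʰ/ (alveolar), /ʈʰ/ (retroflex), /cʰ/ (palatal), /qʰ/ (uvular).
The dental row has no plain member, so the gap is the plain dental stop /t̪/.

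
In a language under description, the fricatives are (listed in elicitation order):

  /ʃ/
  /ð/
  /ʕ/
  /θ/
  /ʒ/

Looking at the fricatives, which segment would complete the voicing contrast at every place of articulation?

/ħ/

dental: voiceless /θ/, voiced /ð/.
postalveolar: voiceless /ʃ/, voiced /ʒ/.
pharyngeal: voiceless —, voiced /ʕ/.
The pharyngeal row has no voiceless member, so the gap is the voiceless pharyngeal fricative /ħ/.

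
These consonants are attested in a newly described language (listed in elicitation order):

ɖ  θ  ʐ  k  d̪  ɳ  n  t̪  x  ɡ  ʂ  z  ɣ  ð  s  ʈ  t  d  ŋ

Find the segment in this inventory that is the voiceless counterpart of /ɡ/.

/ɡ/ is a voiced velar stop.
The voiceless counterpart is a voiceless velar stop — in this inventory, /k/.

/k/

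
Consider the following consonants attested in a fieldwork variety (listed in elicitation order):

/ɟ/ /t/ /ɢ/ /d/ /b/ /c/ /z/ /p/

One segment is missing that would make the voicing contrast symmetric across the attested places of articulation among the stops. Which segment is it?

Voiceless: /p/ (bilabial), /t/ (alveolar), /c/ (palatal).
Voiced: /b/ (bilabial), /d/ (alveolar), /ɟ/ (palatal), /ɢ/ (uvular).
The uvular row has no voiceless member, so the gap is the voiceless uvular stop /q/.

/q/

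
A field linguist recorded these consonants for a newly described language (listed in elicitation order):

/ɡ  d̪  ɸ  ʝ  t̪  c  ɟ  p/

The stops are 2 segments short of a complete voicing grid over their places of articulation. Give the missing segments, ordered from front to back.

/b/, /k/

Voiceless: /p/ (bilabial), /t̪/ (dental), /c/ (palatal).
Voiced: /d̪/ (dental), /ɟ/ (palatal), /ɡ/ (velar).
Gaps, from front to back: bilabial lacks voiced (/b/); velar lacks voiceless (/k/).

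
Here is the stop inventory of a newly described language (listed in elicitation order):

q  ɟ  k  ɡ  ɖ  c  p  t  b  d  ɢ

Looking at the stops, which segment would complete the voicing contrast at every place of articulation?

/ʈ/

Voiceless: /p/ (bilabial), /t/ (alveolar), /c/ (palatal), /k/ (velar), /q/ (uvular).
Voiced: /b/ (bilabial), /d/ (alveolar), /ɖ/ (retroflex), /ɟ/ (palatal), /ɡ/ (velar), /ɢ/ (uvular).
The retroflex row has no voiceless member, so the gap is the voiceless retroflex stop /ʈ/.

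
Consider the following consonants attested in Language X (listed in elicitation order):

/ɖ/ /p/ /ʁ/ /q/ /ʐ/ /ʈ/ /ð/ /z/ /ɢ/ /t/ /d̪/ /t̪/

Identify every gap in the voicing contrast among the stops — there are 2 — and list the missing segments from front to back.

place of articulation  voiceless  voiced  
bilabial          p         —       
dental            t̪        d̪      
alveolar          t         —       
retroflex         ʈ         ɖ       
uvular            q         ɢ       
Gaps, from front to back: bilabial lacks voiced (/b/); alveolar lacks voiced (/d/).

/b/, /d/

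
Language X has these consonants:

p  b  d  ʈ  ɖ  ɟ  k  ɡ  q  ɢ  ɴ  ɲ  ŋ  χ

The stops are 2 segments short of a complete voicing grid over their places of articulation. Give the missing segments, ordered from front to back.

place of articulation  voiceless  voiced  
bilabial          p         b       
alveolar          —         d       
retroflex         ʈ         ɖ       
palatal           —         ɟ       
velar             k         ɡ       
uvular            q         ɢ       
Gaps, from front to back: alveolar lacks voiceless (/t/); palatal lacks voiceless (/c/).

/t/, /c/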